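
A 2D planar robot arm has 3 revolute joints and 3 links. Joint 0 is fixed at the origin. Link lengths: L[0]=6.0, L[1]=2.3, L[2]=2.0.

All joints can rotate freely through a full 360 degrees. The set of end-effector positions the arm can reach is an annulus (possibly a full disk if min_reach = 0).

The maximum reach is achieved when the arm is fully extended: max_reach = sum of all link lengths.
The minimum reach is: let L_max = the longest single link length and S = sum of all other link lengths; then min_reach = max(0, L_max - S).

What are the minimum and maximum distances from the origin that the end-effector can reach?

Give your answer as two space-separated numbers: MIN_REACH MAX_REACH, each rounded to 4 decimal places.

Answer: 1.7000 10.3000

Derivation:
Link lengths: [6.0, 2.3, 2.0]
max_reach = 6 + 2.3 + 2 = 10.3
L_max = max([6.0, 2.3, 2.0]) = 6
S (sum of others) = 10.3 - 6 = 4.3
min_reach = max(0, 6 - 4.3) = max(0, 1.7) = 1.7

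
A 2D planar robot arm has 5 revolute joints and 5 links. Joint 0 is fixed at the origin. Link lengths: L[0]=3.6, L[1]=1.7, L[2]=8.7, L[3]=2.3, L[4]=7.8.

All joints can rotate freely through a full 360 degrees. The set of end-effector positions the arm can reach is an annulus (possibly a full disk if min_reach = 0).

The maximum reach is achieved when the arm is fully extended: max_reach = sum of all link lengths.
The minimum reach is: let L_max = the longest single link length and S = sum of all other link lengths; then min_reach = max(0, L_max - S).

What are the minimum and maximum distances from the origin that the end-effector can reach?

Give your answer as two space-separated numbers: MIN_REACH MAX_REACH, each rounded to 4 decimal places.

Link lengths: [3.6, 1.7, 8.7, 2.3, 7.8]
max_reach = 3.6 + 1.7 + 8.7 + 2.3 + 7.8 = 24.1
L_max = max([3.6, 1.7, 8.7, 2.3, 7.8]) = 8.7
S (sum of others) = 24.1 - 8.7 = 15.4
min_reach = max(0, 8.7 - 15.4) = max(0, -6.7) = 0

Answer: 0.0000 24.1000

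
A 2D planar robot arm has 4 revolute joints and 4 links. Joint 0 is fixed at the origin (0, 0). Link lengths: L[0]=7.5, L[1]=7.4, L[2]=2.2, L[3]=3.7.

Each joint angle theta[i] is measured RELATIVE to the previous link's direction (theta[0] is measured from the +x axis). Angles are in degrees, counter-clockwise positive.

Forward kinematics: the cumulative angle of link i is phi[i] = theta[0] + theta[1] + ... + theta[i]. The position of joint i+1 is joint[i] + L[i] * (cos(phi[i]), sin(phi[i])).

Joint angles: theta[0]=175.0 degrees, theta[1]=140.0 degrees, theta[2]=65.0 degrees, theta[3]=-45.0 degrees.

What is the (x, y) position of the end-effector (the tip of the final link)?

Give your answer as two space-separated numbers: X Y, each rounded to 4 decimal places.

Answer: 3.1818 -5.3902

Derivation:
joint[0] = (0.0000, 0.0000)  (base)
link 0: phi[0] = 175 = 175 deg
  cos(175 deg) = -0.9962, sin(175 deg) = 0.0872
  joint[1] = (0.0000, 0.0000) + 7.5 * (-0.9962, 0.0872) = (0.0000 + -7.4715, 0.0000 + 0.6537) = (-7.4715, 0.6537)
link 1: phi[1] = 175 + 140 = 315 deg
  cos(315 deg) = 0.7071, sin(315 deg) = -0.7071
  joint[2] = (-7.4715, 0.6537) + 7.4 * (0.7071, -0.7071) = (-7.4715 + 5.2326, 0.6537 + -5.2326) = (-2.2389, -4.5789)
link 2: phi[2] = 175 + 140 + 65 = 380 deg
  cos(380 deg) = 0.9397, sin(380 deg) = 0.3420
  joint[3] = (-2.2389, -4.5789) + 2.2 * (0.9397, 0.3420) = (-2.2389 + 2.0673, -4.5789 + 0.7524) = (-0.1715, -3.8265)
link 3: phi[3] = 175 + 140 + 65 + -45 = 335 deg
  cos(335 deg) = 0.9063, sin(335 deg) = -0.4226
  joint[4] = (-0.1715, -3.8265) + 3.7 * (0.9063, -0.4226) = (-0.1715 + 3.3533, -3.8265 + -1.5637) = (3.1818, -5.3902)
End effector: (3.1818, -5.3902)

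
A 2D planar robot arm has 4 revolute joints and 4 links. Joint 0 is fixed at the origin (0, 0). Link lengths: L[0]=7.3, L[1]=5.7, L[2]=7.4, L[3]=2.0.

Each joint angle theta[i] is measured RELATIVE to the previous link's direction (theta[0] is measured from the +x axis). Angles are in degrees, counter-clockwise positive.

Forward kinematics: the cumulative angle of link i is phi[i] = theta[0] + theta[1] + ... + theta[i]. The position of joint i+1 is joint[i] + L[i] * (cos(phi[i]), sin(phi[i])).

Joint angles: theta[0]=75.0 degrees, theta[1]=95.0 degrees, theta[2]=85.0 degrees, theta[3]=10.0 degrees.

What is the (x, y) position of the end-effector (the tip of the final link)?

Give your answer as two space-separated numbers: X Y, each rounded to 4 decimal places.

Answer: -5.8136 -1.0992

Derivation:
joint[0] = (0.0000, 0.0000)  (base)
link 0: phi[0] = 75 = 75 deg
  cos(75 deg) = 0.2588, sin(75 deg) = 0.9659
  joint[1] = (0.0000, 0.0000) + 7.3 * (0.2588, 0.9659) = (0.0000 + 1.8894, 0.0000 + 7.0513) = (1.8894, 7.0513)
link 1: phi[1] = 75 + 95 = 170 deg
  cos(170 deg) = -0.9848, sin(170 deg) = 0.1736
  joint[2] = (1.8894, 7.0513) + 5.7 * (-0.9848, 0.1736) = (1.8894 + -5.6134, 7.0513 + 0.9898) = (-3.7240, 8.0411)
link 2: phi[2] = 75 + 95 + 85 = 255 deg
  cos(255 deg) = -0.2588, sin(255 deg) = -0.9659
  joint[3] = (-3.7240, 8.0411) + 7.4 * (-0.2588, -0.9659) = (-3.7240 + -1.9153, 8.0411 + -7.1479) = (-5.6393, 0.8932)
link 3: phi[3] = 75 + 95 + 85 + 10 = 265 deg
  cos(265 deg) = -0.0872, sin(265 deg) = -0.9962
  joint[4] = (-5.6393, 0.8932) + 2 * (-0.0872, -0.9962) = (-5.6393 + -0.1743, 0.8932 + -1.9924) = (-5.8136, -1.0992)
End effector: (-5.8136, -1.0992)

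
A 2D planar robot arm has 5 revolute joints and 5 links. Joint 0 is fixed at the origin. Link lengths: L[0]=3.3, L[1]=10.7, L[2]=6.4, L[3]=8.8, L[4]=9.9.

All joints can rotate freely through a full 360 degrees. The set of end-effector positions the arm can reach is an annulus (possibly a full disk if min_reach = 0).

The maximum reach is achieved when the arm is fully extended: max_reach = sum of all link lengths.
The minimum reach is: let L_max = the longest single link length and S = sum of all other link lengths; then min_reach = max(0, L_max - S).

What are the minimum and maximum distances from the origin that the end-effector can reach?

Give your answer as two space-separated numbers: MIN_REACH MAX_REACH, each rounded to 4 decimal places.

Link lengths: [3.3, 10.7, 6.4, 8.8, 9.9]
max_reach = 3.3 + 10.7 + 6.4 + 8.8 + 9.9 = 39.1
L_max = max([3.3, 10.7, 6.4, 8.8, 9.9]) = 10.7
S (sum of others) = 39.1 - 10.7 = 28.4
min_reach = max(0, 10.7 - 28.4) = max(0, -17.7) = 0

Answer: 0.0000 39.1000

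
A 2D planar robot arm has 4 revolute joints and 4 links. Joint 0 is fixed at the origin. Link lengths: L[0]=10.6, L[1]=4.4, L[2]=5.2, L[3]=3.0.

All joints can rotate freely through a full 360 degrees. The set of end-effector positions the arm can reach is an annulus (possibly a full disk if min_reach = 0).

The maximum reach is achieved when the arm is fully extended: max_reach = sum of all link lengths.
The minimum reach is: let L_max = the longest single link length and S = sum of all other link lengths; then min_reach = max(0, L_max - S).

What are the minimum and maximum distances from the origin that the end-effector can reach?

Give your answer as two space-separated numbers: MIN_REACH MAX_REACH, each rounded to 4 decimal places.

Answer: 0.0000 23.2000

Derivation:
Link lengths: [10.6, 4.4, 5.2, 3.0]
max_reach = 10.6 + 4.4 + 5.2 + 3 = 23.2
L_max = max([10.6, 4.4, 5.2, 3.0]) = 10.6
S (sum of others) = 23.2 - 10.6 = 12.6
min_reach = max(0, 10.6 - 12.6) = max(0, -2) = 0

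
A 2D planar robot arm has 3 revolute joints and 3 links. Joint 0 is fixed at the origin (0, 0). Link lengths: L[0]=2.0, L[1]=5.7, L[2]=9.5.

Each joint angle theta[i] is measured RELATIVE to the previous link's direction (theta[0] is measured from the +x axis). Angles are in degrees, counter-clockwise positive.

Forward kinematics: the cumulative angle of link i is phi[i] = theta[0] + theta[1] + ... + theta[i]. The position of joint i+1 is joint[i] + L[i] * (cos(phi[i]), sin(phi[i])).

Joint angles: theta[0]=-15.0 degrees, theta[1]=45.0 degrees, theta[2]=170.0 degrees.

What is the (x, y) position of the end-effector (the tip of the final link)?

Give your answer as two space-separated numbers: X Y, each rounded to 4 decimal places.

joint[0] = (0.0000, 0.0000)  (base)
link 0: phi[0] = -15 = -15 deg
  cos(-15 deg) = 0.9659, sin(-15 deg) = -0.2588
  joint[1] = (0.0000, 0.0000) + 2 * (0.9659, -0.2588) = (0.0000 + 1.9319, 0.0000 + -0.5176) = (1.9319, -0.5176)
link 1: phi[1] = -15 + 45 = 30 deg
  cos(30 deg) = 0.8660, sin(30 deg) = 0.5000
  joint[2] = (1.9319, -0.5176) + 5.7 * (0.8660, 0.5000) = (1.9319 + 4.9363, -0.5176 + 2.8500) = (6.8682, 2.3324)
link 2: phi[2] = -15 + 45 + 170 = 200 deg
  cos(200 deg) = -0.9397, sin(200 deg) = -0.3420
  joint[3] = (6.8682, 2.3324) + 9.5 * (-0.9397, -0.3420) = (6.8682 + -8.9271, 2.3324 + -3.2492) = (-2.0589, -0.9168)
End effector: (-2.0589, -0.9168)

Answer: -2.0589 -0.9168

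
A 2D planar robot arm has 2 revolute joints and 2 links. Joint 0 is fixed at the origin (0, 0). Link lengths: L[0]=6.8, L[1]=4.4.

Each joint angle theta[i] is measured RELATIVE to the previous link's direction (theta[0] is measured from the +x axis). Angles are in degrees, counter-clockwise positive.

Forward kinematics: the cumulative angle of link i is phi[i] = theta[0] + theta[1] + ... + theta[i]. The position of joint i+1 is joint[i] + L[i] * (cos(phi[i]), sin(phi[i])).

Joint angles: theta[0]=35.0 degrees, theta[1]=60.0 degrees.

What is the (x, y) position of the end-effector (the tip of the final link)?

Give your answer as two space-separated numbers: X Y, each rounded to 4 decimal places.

joint[0] = (0.0000, 0.0000)  (base)
link 0: phi[0] = 35 = 35 deg
  cos(35 deg) = 0.8192, sin(35 deg) = 0.5736
  joint[1] = (0.0000, 0.0000) + 6.8 * (0.8192, 0.5736) = (0.0000 + 5.5702, 0.0000 + 3.9003) = (5.5702, 3.9003)
link 1: phi[1] = 35 + 60 = 95 deg
  cos(95 deg) = -0.0872, sin(95 deg) = 0.9962
  joint[2] = (5.5702, 3.9003) + 4.4 * (-0.0872, 0.9962) = (5.5702 + -0.3835, 3.9003 + 4.3833) = (5.1867, 8.2836)
End effector: (5.1867, 8.2836)

Answer: 5.1867 8.2836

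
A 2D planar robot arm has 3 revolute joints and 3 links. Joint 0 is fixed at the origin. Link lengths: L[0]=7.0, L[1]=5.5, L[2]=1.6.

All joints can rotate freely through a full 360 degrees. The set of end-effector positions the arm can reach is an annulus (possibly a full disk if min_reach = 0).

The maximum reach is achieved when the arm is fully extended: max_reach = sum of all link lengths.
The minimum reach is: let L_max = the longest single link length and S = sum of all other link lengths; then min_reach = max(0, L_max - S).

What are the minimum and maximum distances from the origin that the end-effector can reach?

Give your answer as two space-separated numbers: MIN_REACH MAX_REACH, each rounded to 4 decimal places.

Answer: 0.0000 14.1000

Derivation:
Link lengths: [7.0, 5.5, 1.6]
max_reach = 7 + 5.5 + 1.6 = 14.1
L_max = max([7.0, 5.5, 1.6]) = 7
S (sum of others) = 14.1 - 7 = 7.1
min_reach = max(0, 7 - 7.1) = max(0, -0.1) = 0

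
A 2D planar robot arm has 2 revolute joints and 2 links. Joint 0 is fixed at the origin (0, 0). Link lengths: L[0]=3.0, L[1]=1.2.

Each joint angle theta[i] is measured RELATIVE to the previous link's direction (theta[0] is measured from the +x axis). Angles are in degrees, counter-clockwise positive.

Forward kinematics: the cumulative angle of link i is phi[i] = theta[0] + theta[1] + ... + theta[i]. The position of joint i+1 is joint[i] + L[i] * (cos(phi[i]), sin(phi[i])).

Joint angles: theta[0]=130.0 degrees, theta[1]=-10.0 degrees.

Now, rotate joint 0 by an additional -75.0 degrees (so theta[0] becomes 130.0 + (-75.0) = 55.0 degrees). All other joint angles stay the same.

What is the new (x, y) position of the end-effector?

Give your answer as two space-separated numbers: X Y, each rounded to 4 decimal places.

Answer: 2.5693 3.3060

Derivation:
joint[0] = (0.0000, 0.0000)  (base)
link 0: phi[0] = 55 = 55 deg
  cos(55 deg) = 0.5736, sin(55 deg) = 0.8192
  joint[1] = (0.0000, 0.0000) + 3 * (0.5736, 0.8192) = (0.0000 + 1.7207, 0.0000 + 2.4575) = (1.7207, 2.4575)
link 1: phi[1] = 55 + -10 = 45 deg
  cos(45 deg) = 0.7071, sin(45 deg) = 0.7071
  joint[2] = (1.7207, 2.4575) + 1.2 * (0.7071, 0.7071) = (1.7207 + 0.8485, 2.4575 + 0.8485) = (2.5693, 3.3060)
End effector: (2.5693, 3.3060)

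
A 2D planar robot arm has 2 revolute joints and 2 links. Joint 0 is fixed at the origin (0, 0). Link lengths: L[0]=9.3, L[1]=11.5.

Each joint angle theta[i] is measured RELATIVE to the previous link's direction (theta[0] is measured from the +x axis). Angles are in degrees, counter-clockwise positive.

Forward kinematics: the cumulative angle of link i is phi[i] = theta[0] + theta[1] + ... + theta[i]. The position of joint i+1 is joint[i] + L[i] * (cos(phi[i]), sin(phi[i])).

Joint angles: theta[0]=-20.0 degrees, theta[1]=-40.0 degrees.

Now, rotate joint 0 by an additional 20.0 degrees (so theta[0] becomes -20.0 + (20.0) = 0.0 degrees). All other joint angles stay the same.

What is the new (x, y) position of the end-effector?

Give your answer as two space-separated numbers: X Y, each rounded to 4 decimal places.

joint[0] = (0.0000, 0.0000)  (base)
link 0: phi[0] = 0 = 0 deg
  cos(0 deg) = 1.0000, sin(0 deg) = 0.0000
  joint[1] = (0.0000, 0.0000) + 9.3 * (1.0000, 0.0000) = (0.0000 + 9.3000, 0.0000 + 0.0000) = (9.3000, 0.0000)
link 1: phi[1] = 0 + -40 = -40 deg
  cos(-40 deg) = 0.7660, sin(-40 deg) = -0.6428
  joint[2] = (9.3000, 0.0000) + 11.5 * (0.7660, -0.6428) = (9.3000 + 8.8095, 0.0000 + -7.3921) = (18.1095, -7.3921)
End effector: (18.1095, -7.3921)

Answer: 18.1095 -7.3921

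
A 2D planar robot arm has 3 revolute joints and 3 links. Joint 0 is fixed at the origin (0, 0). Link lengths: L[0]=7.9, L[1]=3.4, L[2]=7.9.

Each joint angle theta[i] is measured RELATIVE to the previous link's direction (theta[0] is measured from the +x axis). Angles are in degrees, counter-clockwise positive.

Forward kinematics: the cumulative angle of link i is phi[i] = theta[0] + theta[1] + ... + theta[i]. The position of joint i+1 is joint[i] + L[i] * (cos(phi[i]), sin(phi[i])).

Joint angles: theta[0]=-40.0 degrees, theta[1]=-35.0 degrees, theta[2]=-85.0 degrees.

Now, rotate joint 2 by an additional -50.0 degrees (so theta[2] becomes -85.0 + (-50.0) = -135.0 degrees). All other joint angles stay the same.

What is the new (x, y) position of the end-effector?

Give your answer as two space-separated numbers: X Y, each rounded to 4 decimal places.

joint[0] = (0.0000, 0.0000)  (base)
link 0: phi[0] = -40 = -40 deg
  cos(-40 deg) = 0.7660, sin(-40 deg) = -0.6428
  joint[1] = (0.0000, 0.0000) + 7.9 * (0.7660, -0.6428) = (0.0000 + 6.0518, 0.0000 + -5.0780) = (6.0518, -5.0780)
link 1: phi[1] = -40 + -35 = -75 deg
  cos(-75 deg) = 0.2588, sin(-75 deg) = -0.9659
  joint[2] = (6.0518, -5.0780) + 3.4 * (0.2588, -0.9659) = (6.0518 + 0.8800, -5.0780 + -3.2841) = (6.9317, -8.3622)
link 2: phi[2] = -40 + -35 + -135 = -210 deg
  cos(-210 deg) = -0.8660, sin(-210 deg) = 0.5000
  joint[3] = (6.9317, -8.3622) + 7.9 * (-0.8660, 0.5000) = (6.9317 + -6.8416, -8.3622 + 3.9500) = (0.0901, -4.4122)
End effector: (0.0901, -4.4122)

Answer: 0.0901 -4.4122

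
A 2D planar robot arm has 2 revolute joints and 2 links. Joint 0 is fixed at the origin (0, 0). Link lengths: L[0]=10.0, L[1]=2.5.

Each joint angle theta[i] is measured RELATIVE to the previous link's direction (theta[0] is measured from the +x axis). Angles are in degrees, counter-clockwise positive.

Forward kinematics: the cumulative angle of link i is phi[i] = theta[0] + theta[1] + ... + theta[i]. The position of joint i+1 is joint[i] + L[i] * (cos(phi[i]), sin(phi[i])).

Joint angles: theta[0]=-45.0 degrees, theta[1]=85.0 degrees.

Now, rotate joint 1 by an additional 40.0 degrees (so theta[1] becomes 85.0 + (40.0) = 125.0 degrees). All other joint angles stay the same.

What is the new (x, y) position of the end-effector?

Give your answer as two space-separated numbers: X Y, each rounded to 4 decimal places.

joint[0] = (0.0000, 0.0000)  (base)
link 0: phi[0] = -45 = -45 deg
  cos(-45 deg) = 0.7071, sin(-45 deg) = -0.7071
  joint[1] = (0.0000, 0.0000) + 10 * (0.7071, -0.7071) = (0.0000 + 7.0711, 0.0000 + -7.0711) = (7.0711, -7.0711)
link 1: phi[1] = -45 + 125 = 80 deg
  cos(80 deg) = 0.1736, sin(80 deg) = 0.9848
  joint[2] = (7.0711, -7.0711) + 2.5 * (0.1736, 0.9848) = (7.0711 + 0.4341, -7.0711 + 2.4620) = (7.5052, -4.6090)
End effector: (7.5052, -4.6090)

Answer: 7.5052 -4.6090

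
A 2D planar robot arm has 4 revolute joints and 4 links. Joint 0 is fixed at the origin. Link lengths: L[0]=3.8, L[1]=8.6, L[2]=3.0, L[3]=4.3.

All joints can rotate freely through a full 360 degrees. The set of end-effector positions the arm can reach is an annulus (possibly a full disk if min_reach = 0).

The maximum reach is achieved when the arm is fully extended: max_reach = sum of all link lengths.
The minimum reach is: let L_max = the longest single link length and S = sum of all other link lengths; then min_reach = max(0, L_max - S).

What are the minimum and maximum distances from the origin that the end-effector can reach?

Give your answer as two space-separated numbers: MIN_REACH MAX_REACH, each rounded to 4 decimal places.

Answer: 0.0000 19.7000

Derivation:
Link lengths: [3.8, 8.6, 3.0, 4.3]
max_reach = 3.8 + 8.6 + 3 + 4.3 = 19.7
L_max = max([3.8, 8.6, 3.0, 4.3]) = 8.6
S (sum of others) = 19.7 - 8.6 = 11.1
min_reach = max(0, 8.6 - 11.1) = max(0, -2.5) = 0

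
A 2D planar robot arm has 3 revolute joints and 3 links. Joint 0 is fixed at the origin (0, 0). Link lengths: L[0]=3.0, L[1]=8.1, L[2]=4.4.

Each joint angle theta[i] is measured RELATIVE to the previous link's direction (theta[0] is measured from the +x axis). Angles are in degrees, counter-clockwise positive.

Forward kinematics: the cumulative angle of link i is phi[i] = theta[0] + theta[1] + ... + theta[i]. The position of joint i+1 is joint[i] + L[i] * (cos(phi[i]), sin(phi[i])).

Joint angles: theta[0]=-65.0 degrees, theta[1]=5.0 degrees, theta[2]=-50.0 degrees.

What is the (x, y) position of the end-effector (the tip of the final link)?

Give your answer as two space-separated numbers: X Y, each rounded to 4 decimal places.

Answer: 3.8130 -13.8684

Derivation:
joint[0] = (0.0000, 0.0000)  (base)
link 0: phi[0] = -65 = -65 deg
  cos(-65 deg) = 0.4226, sin(-65 deg) = -0.9063
  joint[1] = (0.0000, 0.0000) + 3 * (0.4226, -0.9063) = (0.0000 + 1.2679, 0.0000 + -2.7189) = (1.2679, -2.7189)
link 1: phi[1] = -65 + 5 = -60 deg
  cos(-60 deg) = 0.5000, sin(-60 deg) = -0.8660
  joint[2] = (1.2679, -2.7189) + 8.1 * (0.5000, -0.8660) = (1.2679 + 4.0500, -2.7189 + -7.0148) = (5.3179, -9.7337)
link 2: phi[2] = -65 + 5 + -50 = -110 deg
  cos(-110 deg) = -0.3420, sin(-110 deg) = -0.9397
  joint[3] = (5.3179, -9.7337) + 4.4 * (-0.3420, -0.9397) = (5.3179 + -1.5049, -9.7337 + -4.1346) = (3.8130, -13.8684)
End effector: (3.8130, -13.8684)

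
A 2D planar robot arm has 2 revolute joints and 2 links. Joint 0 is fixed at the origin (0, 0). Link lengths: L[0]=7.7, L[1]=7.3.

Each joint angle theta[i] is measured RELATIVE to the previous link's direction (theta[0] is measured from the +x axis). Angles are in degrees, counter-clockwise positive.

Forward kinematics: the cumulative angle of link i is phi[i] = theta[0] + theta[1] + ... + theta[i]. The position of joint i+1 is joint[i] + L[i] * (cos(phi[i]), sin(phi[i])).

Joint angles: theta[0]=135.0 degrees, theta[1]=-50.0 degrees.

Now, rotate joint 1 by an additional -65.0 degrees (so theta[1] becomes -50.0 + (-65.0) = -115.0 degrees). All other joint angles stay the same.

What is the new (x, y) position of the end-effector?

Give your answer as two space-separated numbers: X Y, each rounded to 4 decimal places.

Answer: 1.4150 7.9415

Derivation:
joint[0] = (0.0000, 0.0000)  (base)
link 0: phi[0] = 135 = 135 deg
  cos(135 deg) = -0.7071, sin(135 deg) = 0.7071
  joint[1] = (0.0000, 0.0000) + 7.7 * (-0.7071, 0.7071) = (0.0000 + -5.4447, 0.0000 + 5.4447) = (-5.4447, 5.4447)
link 1: phi[1] = 135 + -115 = 20 deg
  cos(20 deg) = 0.9397, sin(20 deg) = 0.3420
  joint[2] = (-5.4447, 5.4447) + 7.3 * (0.9397, 0.3420) = (-5.4447 + 6.8598, 5.4447 + 2.4967) = (1.4150, 7.9415)
End effector: (1.4150, 7.9415)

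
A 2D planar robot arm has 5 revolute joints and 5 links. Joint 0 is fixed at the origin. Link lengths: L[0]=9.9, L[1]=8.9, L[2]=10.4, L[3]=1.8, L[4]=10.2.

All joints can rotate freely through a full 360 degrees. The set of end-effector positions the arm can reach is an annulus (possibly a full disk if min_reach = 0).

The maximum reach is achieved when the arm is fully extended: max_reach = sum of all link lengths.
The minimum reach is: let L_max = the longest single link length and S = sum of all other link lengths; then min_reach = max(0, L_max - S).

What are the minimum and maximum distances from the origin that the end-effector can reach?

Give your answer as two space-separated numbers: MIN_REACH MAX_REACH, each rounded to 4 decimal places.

Answer: 0.0000 41.2000

Derivation:
Link lengths: [9.9, 8.9, 10.4, 1.8, 10.2]
max_reach = 9.9 + 8.9 + 10.4 + 1.8 + 10.2 = 41.2
L_max = max([9.9, 8.9, 10.4, 1.8, 10.2]) = 10.4
S (sum of others) = 41.2 - 10.4 = 30.8
min_reach = max(0, 10.4 - 30.8) = max(0, -20.4) = 0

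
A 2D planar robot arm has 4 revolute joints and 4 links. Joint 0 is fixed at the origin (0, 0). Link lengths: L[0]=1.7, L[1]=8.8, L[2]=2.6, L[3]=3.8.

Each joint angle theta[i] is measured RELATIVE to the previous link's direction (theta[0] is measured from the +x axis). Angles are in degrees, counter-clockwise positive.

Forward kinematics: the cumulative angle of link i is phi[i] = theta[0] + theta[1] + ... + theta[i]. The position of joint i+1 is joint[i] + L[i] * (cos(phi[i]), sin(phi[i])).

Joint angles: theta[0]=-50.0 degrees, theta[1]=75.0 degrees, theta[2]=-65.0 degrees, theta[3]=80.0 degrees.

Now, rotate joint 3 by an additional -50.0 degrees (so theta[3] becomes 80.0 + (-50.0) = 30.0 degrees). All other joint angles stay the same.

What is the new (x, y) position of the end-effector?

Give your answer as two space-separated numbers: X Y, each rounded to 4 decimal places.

Answer: 14.8022 0.0857

Derivation:
joint[0] = (0.0000, 0.0000)  (base)
link 0: phi[0] = -50 = -50 deg
  cos(-50 deg) = 0.6428, sin(-50 deg) = -0.7660
  joint[1] = (0.0000, 0.0000) + 1.7 * (0.6428, -0.7660) = (0.0000 + 1.0927, 0.0000 + -1.3023) = (1.0927, -1.3023)
link 1: phi[1] = -50 + 75 = 25 deg
  cos(25 deg) = 0.9063, sin(25 deg) = 0.4226
  joint[2] = (1.0927, -1.3023) + 8.8 * (0.9063, 0.4226) = (1.0927 + 7.9755, -1.3023 + 3.7190) = (9.0682, 2.4168)
link 2: phi[2] = -50 + 75 + -65 = -40 deg
  cos(-40 deg) = 0.7660, sin(-40 deg) = -0.6428
  joint[3] = (9.0682, 2.4168) + 2.6 * (0.7660, -0.6428) = (9.0682 + 1.9917, 2.4168 + -1.6712) = (11.0600, 0.7455)
link 3: phi[3] = -50 + 75 + -65 + 30 = -10 deg
  cos(-10 deg) = 0.9848, sin(-10 deg) = -0.1736
  joint[4] = (11.0600, 0.7455) + 3.8 * (0.9848, -0.1736) = (11.0600 + 3.7423, 0.7455 + -0.6599) = (14.8022, 0.0857)
End effector: (14.8022, 0.0857)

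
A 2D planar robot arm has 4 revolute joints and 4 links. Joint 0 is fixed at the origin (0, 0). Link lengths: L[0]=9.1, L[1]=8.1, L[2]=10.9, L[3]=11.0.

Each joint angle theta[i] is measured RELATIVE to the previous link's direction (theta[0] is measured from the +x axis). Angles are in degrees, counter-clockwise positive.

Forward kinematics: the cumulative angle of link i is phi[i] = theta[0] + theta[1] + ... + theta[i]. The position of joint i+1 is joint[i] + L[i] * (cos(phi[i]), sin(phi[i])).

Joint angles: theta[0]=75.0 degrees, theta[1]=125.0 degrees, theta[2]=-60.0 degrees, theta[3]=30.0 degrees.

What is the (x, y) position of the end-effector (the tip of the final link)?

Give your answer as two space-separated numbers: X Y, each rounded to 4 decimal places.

joint[0] = (0.0000, 0.0000)  (base)
link 0: phi[0] = 75 = 75 deg
  cos(75 deg) = 0.2588, sin(75 deg) = 0.9659
  joint[1] = (0.0000, 0.0000) + 9.1 * (0.2588, 0.9659) = (0.0000 + 2.3553, 0.0000 + 8.7899) = (2.3553, 8.7899)
link 1: phi[1] = 75 + 125 = 200 deg
  cos(200 deg) = -0.9397, sin(200 deg) = -0.3420
  joint[2] = (2.3553, 8.7899) + 8.1 * (-0.9397, -0.3420) = (2.3553 + -7.6115, 8.7899 + -2.7704) = (-5.2563, 6.0196)
link 2: phi[2] = 75 + 125 + -60 = 140 deg
  cos(140 deg) = -0.7660, sin(140 deg) = 0.6428
  joint[3] = (-5.2563, 6.0196) + 10.9 * (-0.7660, 0.6428) = (-5.2563 + -8.3499, 6.0196 + 7.0064) = (-13.6061, 13.0259)
link 3: phi[3] = 75 + 125 + -60 + 30 = 170 deg
  cos(170 deg) = -0.9848, sin(170 deg) = 0.1736
  joint[4] = (-13.6061, 13.0259) + 11 * (-0.9848, 0.1736) = (-13.6061 + -10.8329, 13.0259 + 1.9101) = (-24.4390, 14.9361)
End effector: (-24.4390, 14.9361)

Answer: -24.4390 14.9361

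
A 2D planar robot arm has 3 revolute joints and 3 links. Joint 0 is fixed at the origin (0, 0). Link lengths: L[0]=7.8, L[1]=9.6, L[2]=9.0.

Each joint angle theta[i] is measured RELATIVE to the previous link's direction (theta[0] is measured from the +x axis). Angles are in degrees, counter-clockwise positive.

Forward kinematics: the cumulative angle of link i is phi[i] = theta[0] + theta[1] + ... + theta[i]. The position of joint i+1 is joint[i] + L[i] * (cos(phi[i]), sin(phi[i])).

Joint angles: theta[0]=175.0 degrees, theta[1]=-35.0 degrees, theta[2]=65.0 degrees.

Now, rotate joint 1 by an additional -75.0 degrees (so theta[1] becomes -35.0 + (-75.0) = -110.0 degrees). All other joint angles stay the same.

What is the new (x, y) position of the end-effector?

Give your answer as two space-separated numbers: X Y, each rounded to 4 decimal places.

joint[0] = (0.0000, 0.0000)  (base)
link 0: phi[0] = 175 = 175 deg
  cos(175 deg) = -0.9962, sin(175 deg) = 0.0872
  joint[1] = (0.0000, 0.0000) + 7.8 * (-0.9962, 0.0872) = (0.0000 + -7.7703, 0.0000 + 0.6798) = (-7.7703, 0.6798)
link 1: phi[1] = 175 + -110 = 65 deg
  cos(65 deg) = 0.4226, sin(65 deg) = 0.9063
  joint[2] = (-7.7703, 0.6798) + 9.6 * (0.4226, 0.9063) = (-7.7703 + 4.0571, 0.6798 + 8.7006) = (-3.7132, 9.3804)
link 2: phi[2] = 175 + -110 + 65 = 130 deg
  cos(130 deg) = -0.6428, sin(130 deg) = 0.7660
  joint[3] = (-3.7132, 9.3804) + 9 * (-0.6428, 0.7660) = (-3.7132 + -5.7851, 9.3804 + 6.8944) = (-9.4983, 16.2748)
End effector: (-9.4983, 16.2748)

Answer: -9.4983 16.2748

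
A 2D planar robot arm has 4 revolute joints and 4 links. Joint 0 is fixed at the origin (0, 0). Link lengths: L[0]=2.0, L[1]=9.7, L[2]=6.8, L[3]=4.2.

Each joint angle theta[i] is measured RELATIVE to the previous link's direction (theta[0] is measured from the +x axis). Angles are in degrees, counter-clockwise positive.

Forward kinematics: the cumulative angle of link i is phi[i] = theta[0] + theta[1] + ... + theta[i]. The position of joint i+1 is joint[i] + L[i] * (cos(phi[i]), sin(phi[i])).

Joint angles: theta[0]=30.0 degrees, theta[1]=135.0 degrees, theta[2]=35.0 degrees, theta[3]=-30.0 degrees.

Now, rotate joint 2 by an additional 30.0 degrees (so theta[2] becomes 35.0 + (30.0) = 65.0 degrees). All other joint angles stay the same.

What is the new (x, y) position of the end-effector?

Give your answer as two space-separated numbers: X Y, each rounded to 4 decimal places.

Answer: -15.9551 -3.1350

Derivation:
joint[0] = (0.0000, 0.0000)  (base)
link 0: phi[0] = 30 = 30 deg
  cos(30 deg) = 0.8660, sin(30 deg) = 0.5000
  joint[1] = (0.0000, 0.0000) + 2 * (0.8660, 0.5000) = (0.0000 + 1.7321, 0.0000 + 1.0000) = (1.7321, 1.0000)
link 1: phi[1] = 30 + 135 = 165 deg
  cos(165 deg) = -0.9659, sin(165 deg) = 0.2588
  joint[2] = (1.7321, 1.0000) + 9.7 * (-0.9659, 0.2588) = (1.7321 + -9.3695, 1.0000 + 2.5105) = (-7.6374, 3.5105)
link 2: phi[2] = 30 + 135 + 65 = 230 deg
  cos(230 deg) = -0.6428, sin(230 deg) = -0.7660
  joint[3] = (-7.6374, 3.5105) + 6.8 * (-0.6428, -0.7660) = (-7.6374 + -4.3710, 3.5105 + -5.2091) = (-12.0084, -1.6986)
link 3: phi[3] = 30 + 135 + 65 + -30 = 200 deg
  cos(200 deg) = -0.9397, sin(200 deg) = -0.3420
  joint[4] = (-12.0084, -1.6986) + 4.2 * (-0.9397, -0.3420) = (-12.0084 + -3.9467, -1.6986 + -1.4365) = (-15.9551, -3.1350)
End effector: (-15.9551, -3.1350)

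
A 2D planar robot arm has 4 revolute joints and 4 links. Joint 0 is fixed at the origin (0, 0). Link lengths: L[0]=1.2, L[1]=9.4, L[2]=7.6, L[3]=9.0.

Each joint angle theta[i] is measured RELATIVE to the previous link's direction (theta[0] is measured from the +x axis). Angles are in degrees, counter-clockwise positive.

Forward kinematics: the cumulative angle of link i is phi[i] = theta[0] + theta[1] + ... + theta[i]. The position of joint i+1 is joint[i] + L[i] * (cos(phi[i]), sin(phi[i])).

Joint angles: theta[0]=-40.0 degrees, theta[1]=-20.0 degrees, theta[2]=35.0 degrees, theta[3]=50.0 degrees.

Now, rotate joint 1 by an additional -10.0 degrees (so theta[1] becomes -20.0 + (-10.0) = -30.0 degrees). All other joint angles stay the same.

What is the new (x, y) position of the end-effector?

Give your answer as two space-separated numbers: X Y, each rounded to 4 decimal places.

Answer: 19.0531 -11.6343

Derivation:
joint[0] = (0.0000, 0.0000)  (base)
link 0: phi[0] = -40 = -40 deg
  cos(-40 deg) = 0.7660, sin(-40 deg) = -0.6428
  joint[1] = (0.0000, 0.0000) + 1.2 * (0.7660, -0.6428) = (0.0000 + 0.9193, 0.0000 + -0.7713) = (0.9193, -0.7713)
link 1: phi[1] = -40 + -30 = -70 deg
  cos(-70 deg) = 0.3420, sin(-70 deg) = -0.9397
  joint[2] = (0.9193, -0.7713) + 9.4 * (0.3420, -0.9397) = (0.9193 + 3.2150, -0.7713 + -8.8331) = (4.1342, -9.6045)
link 2: phi[2] = -40 + -30 + 35 = -35 deg
  cos(-35 deg) = 0.8192, sin(-35 deg) = -0.5736
  joint[3] = (4.1342, -9.6045) + 7.6 * (0.8192, -0.5736) = (4.1342 + 6.2256, -9.6045 + -4.3592) = (10.3598, -13.9636)
link 3: phi[3] = -40 + -30 + 35 + 50 = 15 deg
  cos(15 deg) = 0.9659, sin(15 deg) = 0.2588
  joint[4] = (10.3598, -13.9636) + 9 * (0.9659, 0.2588) = (10.3598 + 8.6933, -13.9636 + 2.3294) = (19.0531, -11.6343)
End effector: (19.0531, -11.6343)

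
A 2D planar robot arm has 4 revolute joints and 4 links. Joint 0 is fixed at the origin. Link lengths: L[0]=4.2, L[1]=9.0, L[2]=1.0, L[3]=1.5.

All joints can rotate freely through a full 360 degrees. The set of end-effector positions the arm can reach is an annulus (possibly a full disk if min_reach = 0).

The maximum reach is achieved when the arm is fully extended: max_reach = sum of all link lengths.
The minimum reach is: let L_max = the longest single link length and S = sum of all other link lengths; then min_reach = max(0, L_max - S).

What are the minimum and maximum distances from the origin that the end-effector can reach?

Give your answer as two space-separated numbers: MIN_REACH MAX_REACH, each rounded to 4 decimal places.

Link lengths: [4.2, 9.0, 1.0, 1.5]
max_reach = 4.2 + 9 + 1 + 1.5 = 15.7
L_max = max([4.2, 9.0, 1.0, 1.5]) = 9
S (sum of others) = 15.7 - 9 = 6.7
min_reach = max(0, 9 - 6.7) = max(0, 2.3) = 2.3

Answer: 2.3000 15.7000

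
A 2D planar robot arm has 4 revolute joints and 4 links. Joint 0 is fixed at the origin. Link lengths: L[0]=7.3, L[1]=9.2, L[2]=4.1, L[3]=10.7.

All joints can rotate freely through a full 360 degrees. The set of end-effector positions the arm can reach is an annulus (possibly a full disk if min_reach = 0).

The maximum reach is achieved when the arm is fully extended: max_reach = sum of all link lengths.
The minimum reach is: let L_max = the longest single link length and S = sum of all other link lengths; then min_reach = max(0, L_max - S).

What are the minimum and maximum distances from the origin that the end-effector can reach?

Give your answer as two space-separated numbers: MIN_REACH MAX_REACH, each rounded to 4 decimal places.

Link lengths: [7.3, 9.2, 4.1, 10.7]
max_reach = 7.3 + 9.2 + 4.1 + 10.7 = 31.3
L_max = max([7.3, 9.2, 4.1, 10.7]) = 10.7
S (sum of others) = 31.3 - 10.7 = 20.6
min_reach = max(0, 10.7 - 20.6) = max(0, -9.9) = 0

Answer: 0.0000 31.3000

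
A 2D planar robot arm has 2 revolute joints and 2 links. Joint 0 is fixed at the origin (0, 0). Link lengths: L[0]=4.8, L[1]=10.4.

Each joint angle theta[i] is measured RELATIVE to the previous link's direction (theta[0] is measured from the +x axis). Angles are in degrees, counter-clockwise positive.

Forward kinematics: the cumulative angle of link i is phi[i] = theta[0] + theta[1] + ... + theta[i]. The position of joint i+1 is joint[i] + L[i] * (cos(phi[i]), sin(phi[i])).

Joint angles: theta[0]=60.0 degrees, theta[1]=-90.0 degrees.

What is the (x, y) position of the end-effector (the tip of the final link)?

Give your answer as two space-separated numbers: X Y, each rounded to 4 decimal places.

joint[0] = (0.0000, 0.0000)  (base)
link 0: phi[0] = 60 = 60 deg
  cos(60 deg) = 0.5000, sin(60 deg) = 0.8660
  joint[1] = (0.0000, 0.0000) + 4.8 * (0.5000, 0.8660) = (0.0000 + 2.4000, 0.0000 + 4.1569) = (2.4000, 4.1569)
link 1: phi[1] = 60 + -90 = -30 deg
  cos(-30 deg) = 0.8660, sin(-30 deg) = -0.5000
  joint[2] = (2.4000, 4.1569) + 10.4 * (0.8660, -0.5000) = (2.4000 + 9.0067, 4.1569 + -5.2000) = (11.4067, -1.0431)
End effector: (11.4067, -1.0431)

Answer: 11.4067 -1.0431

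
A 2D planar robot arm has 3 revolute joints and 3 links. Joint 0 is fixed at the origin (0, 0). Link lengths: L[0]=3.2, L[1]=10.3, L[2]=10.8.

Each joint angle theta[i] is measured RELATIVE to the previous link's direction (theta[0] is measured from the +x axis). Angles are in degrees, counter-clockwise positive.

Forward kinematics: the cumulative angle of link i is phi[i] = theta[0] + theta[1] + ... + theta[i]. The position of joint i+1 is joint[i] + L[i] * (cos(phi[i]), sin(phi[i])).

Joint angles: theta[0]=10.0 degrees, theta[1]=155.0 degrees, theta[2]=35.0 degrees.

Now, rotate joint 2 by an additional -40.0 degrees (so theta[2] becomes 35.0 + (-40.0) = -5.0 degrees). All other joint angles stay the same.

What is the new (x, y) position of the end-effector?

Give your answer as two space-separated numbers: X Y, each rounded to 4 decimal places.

Answer: -16.9463 6.9153

Derivation:
joint[0] = (0.0000, 0.0000)  (base)
link 0: phi[0] = 10 = 10 deg
  cos(10 deg) = 0.9848, sin(10 deg) = 0.1736
  joint[1] = (0.0000, 0.0000) + 3.2 * (0.9848, 0.1736) = (0.0000 + 3.1514, 0.0000 + 0.5557) = (3.1514, 0.5557)
link 1: phi[1] = 10 + 155 = 165 deg
  cos(165 deg) = -0.9659, sin(165 deg) = 0.2588
  joint[2] = (3.1514, 0.5557) + 10.3 * (-0.9659, 0.2588) = (3.1514 + -9.9490, 0.5557 + 2.6658) = (-6.7977, 3.2215)
link 2: phi[2] = 10 + 155 + -5 = 160 deg
  cos(160 deg) = -0.9397, sin(160 deg) = 0.3420
  joint[3] = (-6.7977, 3.2215) + 10.8 * (-0.9397, 0.3420) = (-6.7977 + -10.1487, 3.2215 + 3.6938) = (-16.9463, 6.9153)
End effector: (-16.9463, 6.9153)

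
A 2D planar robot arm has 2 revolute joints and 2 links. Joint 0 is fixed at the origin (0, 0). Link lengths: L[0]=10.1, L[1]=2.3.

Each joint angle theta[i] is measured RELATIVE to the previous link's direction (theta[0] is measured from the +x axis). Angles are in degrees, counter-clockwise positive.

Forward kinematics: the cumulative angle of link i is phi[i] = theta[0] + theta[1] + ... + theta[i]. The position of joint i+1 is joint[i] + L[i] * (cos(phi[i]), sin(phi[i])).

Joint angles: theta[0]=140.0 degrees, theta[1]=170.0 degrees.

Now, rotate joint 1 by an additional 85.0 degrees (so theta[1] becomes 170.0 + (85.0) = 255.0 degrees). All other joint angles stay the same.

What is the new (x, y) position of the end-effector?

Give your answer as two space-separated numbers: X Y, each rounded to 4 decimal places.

Answer: -5.8530 7.8114

Derivation:
joint[0] = (0.0000, 0.0000)  (base)
link 0: phi[0] = 140 = 140 deg
  cos(140 deg) = -0.7660, sin(140 deg) = 0.6428
  joint[1] = (0.0000, 0.0000) + 10.1 * (-0.7660, 0.6428) = (0.0000 + -7.7370, 0.0000 + 6.4922) = (-7.7370, 6.4922)
link 1: phi[1] = 140 + 255 = 395 deg
  cos(395 deg) = 0.8192, sin(395 deg) = 0.5736
  joint[2] = (-7.7370, 6.4922) + 2.3 * (0.8192, 0.5736) = (-7.7370 + 1.8840, 6.4922 + 1.3192) = (-5.8530, 7.8114)
End effector: (-5.8530, 7.8114)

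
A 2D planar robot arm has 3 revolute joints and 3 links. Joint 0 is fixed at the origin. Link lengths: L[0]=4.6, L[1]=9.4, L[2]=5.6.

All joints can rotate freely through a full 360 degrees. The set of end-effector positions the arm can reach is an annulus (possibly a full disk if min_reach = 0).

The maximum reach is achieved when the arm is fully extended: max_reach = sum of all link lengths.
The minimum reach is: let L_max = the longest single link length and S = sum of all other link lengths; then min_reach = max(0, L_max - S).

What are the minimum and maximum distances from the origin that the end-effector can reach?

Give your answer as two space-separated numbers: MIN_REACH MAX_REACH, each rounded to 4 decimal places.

Link lengths: [4.6, 9.4, 5.6]
max_reach = 4.6 + 9.4 + 5.6 = 19.6
L_max = max([4.6, 9.4, 5.6]) = 9.4
S (sum of others) = 19.6 - 9.4 = 10.2
min_reach = max(0, 9.4 - 10.2) = max(0, -0.8) = 0

Answer: 0.0000 19.6000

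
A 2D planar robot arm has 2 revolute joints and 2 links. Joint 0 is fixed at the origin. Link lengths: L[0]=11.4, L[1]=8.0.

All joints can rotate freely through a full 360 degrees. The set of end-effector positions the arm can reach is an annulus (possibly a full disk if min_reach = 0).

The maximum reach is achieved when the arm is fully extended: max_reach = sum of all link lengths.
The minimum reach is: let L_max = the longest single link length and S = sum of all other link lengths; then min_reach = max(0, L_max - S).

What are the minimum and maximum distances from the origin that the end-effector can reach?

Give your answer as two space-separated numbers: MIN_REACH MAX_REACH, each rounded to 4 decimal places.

Answer: 3.4000 19.4000

Derivation:
Link lengths: [11.4, 8.0]
max_reach = 11.4 + 8 = 19.4
L_max = max([11.4, 8.0]) = 11.4
S (sum of others) = 19.4 - 11.4 = 8
min_reach = max(0, 11.4 - 8) = max(0, 3.4) = 3.4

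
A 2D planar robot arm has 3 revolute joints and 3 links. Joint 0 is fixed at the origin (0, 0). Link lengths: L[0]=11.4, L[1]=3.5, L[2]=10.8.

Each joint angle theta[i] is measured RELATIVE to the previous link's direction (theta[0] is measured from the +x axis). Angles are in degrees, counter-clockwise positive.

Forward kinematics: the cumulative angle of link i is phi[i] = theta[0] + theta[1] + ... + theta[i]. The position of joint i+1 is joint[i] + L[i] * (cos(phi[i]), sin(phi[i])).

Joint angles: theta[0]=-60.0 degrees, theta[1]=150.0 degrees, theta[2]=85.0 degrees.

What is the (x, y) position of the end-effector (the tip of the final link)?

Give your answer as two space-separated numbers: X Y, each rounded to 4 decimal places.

Answer: -5.0589 -5.4314

Derivation:
joint[0] = (0.0000, 0.0000)  (base)
link 0: phi[0] = -60 = -60 deg
  cos(-60 deg) = 0.5000, sin(-60 deg) = -0.8660
  joint[1] = (0.0000, 0.0000) + 11.4 * (0.5000, -0.8660) = (0.0000 + 5.7000, 0.0000 + -9.8727) = (5.7000, -9.8727)
link 1: phi[1] = -60 + 150 = 90 deg
  cos(90 deg) = 0.0000, sin(90 deg) = 1.0000
  joint[2] = (5.7000, -9.8727) + 3.5 * (0.0000, 1.0000) = (5.7000 + 0.0000, -9.8727 + 3.5000) = (5.7000, -6.3727)
link 2: phi[2] = -60 + 150 + 85 = 175 deg
  cos(175 deg) = -0.9962, sin(175 deg) = 0.0872
  joint[3] = (5.7000, -6.3727) + 10.8 * (-0.9962, 0.0872) = (5.7000 + -10.7589, -6.3727 + 0.9413) = (-5.0589, -5.4314)
End effector: (-5.0589, -5.4314)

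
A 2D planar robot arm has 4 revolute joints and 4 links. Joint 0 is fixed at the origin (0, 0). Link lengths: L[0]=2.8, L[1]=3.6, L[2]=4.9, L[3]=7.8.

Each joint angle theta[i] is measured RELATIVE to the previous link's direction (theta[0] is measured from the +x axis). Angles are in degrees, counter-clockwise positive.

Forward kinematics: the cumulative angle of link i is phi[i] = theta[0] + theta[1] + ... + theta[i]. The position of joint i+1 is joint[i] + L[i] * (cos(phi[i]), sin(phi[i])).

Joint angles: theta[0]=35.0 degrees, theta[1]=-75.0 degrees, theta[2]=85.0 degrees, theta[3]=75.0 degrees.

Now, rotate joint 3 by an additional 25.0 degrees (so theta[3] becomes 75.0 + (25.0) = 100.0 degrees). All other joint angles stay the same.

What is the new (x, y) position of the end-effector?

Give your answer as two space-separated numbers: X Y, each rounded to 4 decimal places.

Answer: 2.1268 7.2307

Derivation:
joint[0] = (0.0000, 0.0000)  (base)
link 0: phi[0] = 35 = 35 deg
  cos(35 deg) = 0.8192, sin(35 deg) = 0.5736
  joint[1] = (0.0000, 0.0000) + 2.8 * (0.8192, 0.5736) = (0.0000 + 2.2936, 0.0000 + 1.6060) = (2.2936, 1.6060)
link 1: phi[1] = 35 + -75 = -40 deg
  cos(-40 deg) = 0.7660, sin(-40 deg) = -0.6428
  joint[2] = (2.2936, 1.6060) + 3.6 * (0.7660, -0.6428) = (2.2936 + 2.7578, 1.6060 + -2.3140) = (5.0514, -0.7080)
link 2: phi[2] = 35 + -75 + 85 = 45 deg
  cos(45 deg) = 0.7071, sin(45 deg) = 0.7071
  joint[3] = (5.0514, -0.7080) + 4.9 * (0.7071, 0.7071) = (5.0514 + 3.4648, -0.7080 + 3.4648) = (8.5162, 2.7568)
link 3: phi[3] = 35 + -75 + 85 + 100 = 145 deg
  cos(145 deg) = -0.8192, sin(145 deg) = 0.5736
  joint[4] = (8.5162, 2.7568) + 7.8 * (-0.8192, 0.5736) = (8.5162 + -6.3894, 2.7568 + 4.4739) = (2.1268, 7.2307)
End effector: (2.1268, 7.2307)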